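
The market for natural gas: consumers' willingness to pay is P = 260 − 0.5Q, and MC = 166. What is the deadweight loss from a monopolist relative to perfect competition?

Perfect competition: P = MC = 166, so 260 − 0.5Q = 166 and Q = 188.
Monopoly sets MR = MC: 260 − Q = 166 ⇒ Q = 94, P = 260 − 0.5·94 = 213.
DWL is the triangle between Q = 94 and Q = 188: ½·(188 − 94)·(213 − 166) = 2209.

DWL = 2209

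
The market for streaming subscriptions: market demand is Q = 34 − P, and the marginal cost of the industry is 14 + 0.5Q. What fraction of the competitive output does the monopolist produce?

Inverting demand: P = 34 − Q.
Monopoly sets MR = MC: 34 − 2Q = 14 + 0.5Q ⇒ Q = 8, P = 34 − 8 = 26.
Under competition P = MC: 34 − Q = 14 + 0.5Q ⇒ Q = 40/3, P = 62/3.
Ratio Q_m/Q_c = 8/(40/3) = 0.6.

Q_m/Q_c = 0.6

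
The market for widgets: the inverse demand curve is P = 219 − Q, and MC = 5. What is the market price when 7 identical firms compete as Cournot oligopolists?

P = 31.75

In a 7-firm Cournot equilibrium, symmetry and the first-order condition give q = (219 − 5)/(8) = 26.75. So Q = 187.25 and P = 31.75.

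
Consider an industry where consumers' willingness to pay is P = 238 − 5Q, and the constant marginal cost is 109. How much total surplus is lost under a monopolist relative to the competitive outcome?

Competitive firms price at marginal cost: P = 109, giving Q = 25.8.
The monopolist equates marginal revenue to marginal cost: 238 − 10Q = 109, so Q = 12.9. From demand, P = 173.5.
DWL is the triangle between Q = 12.9 and Q = 25.8: ½·(25.8 − 12.9)·(173.5 − 109) = 416.025.

DWL = 416.025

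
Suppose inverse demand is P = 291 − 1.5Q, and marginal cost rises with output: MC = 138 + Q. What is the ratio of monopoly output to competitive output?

The monopolist equates marginal revenue to marginal cost: 291 − 3Q = 138 + Q, so Q = 38.25. From demand, P = 233.625.
Under competition P = MC: 291 − 1.5Q = 138 + Q ⇒ Q = 61.2, P = 199.2.
Ratio Q_m/Q_c = 38.25/61.2 = 0.625.

Q_m/Q_c = 0.625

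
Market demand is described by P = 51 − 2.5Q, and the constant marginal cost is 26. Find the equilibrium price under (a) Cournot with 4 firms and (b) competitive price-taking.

Cournot: P = 31; Competition: P = 26

Cournot with 4 identical firms: the symmetric best-response condition is 51 − 12.5q = 26. Each firm produces q = 2, total output Q = 8, price P = 31.
Competitive firms price at marginal cost: P = 26, giving Q = 10.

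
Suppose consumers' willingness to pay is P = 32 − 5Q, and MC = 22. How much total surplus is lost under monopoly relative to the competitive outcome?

DWL = 2.5

Perfect competition: P = MC = 22, so 32 − 5Q = 22 and Q = 2.
A monopolist chooses Q where MR = MC. MR = 32 − 10Q; setting this equal to 22 gives Q = 1 and P = 27.
DWL is the triangle between Q = 1 and Q = 2: ½·(2 − 1)·(27 − 22) = 2.5.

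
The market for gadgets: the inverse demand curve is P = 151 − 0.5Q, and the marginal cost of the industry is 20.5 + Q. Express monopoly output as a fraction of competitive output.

Monopoly sets MR = MC: 151 − Q = 20.5 + Q ⇒ Q = 65.25, P = 151 − 0.5·65.25 = 118.375.
Under competition P = MC: 151 − 0.5Q = 20.5 + Q ⇒ Q = 87, P = 107.5.
Ratio Q_m/Q_c = 65.25/87 = 0.75.

Q_m/Q_c = 0.75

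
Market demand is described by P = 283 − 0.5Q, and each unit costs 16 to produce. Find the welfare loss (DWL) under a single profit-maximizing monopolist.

DWL = 17822.25

Under competition P = MC = 16, so Q = (283 − 16)/0.5 = 534.
A monopolist chooses Q where MR = MC. MR = 283 − Q; setting this equal to 16 gives Q = 267 and P = 149.5.
DWL is the triangle between Q = 267 and Q = 534: ½·(534 − 267)·(149.5 − 16) = 17822.25.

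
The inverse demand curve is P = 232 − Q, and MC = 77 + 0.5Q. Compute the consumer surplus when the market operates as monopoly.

CS = 1922

A monopolist chooses Q where MR = MC. MR = 232 − 2Q; setting this equal to 77 + 0.5Q gives Q = 62 and P = 170.
CS = ½·(232 − 170)·62 = 1922.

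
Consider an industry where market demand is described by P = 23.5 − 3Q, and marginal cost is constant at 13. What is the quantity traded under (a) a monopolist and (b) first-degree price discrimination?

A monopolist chooses Q where MR = MC. MR = 23.5 − 6Q; setting this equal to 13 gives Q = 1.75 and P = 18.25.
With perfect price discrimination, output is the efficient level Q = 3.5 (where demand meets MC), but every buyer pays their willingness to pay: CS = 0 and PS = total surplus.

Monopoly: Q = 1.75; Perfect PD: Q = 3.5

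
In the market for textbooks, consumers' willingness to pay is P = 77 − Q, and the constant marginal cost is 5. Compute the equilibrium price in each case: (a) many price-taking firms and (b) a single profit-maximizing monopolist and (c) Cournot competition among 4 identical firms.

Perfect competition: P = MC = 5, so 77 − Q = 5 and Q = 72.
Monopoly sets MR = MC: 77 − 2Q = 5 ⇒ Q = 36, P = 77 − 36 = 41.
With 4 symmetric Cournot firms, each firm's FOC gives 77 − 5q = 5, so q = 14.4, Q = 4·14.4 = 57.6, and P = 19.4.

Competition: P = 5; Monopoly: P = 41; Cournot: P = 19.4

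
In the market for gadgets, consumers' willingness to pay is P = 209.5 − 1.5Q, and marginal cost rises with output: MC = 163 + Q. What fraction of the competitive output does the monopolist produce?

Q_m/Q_c = 0.625

The monopolist equates marginal revenue to marginal cost: 209.5 − 3Q = 163 + Q, so Q = 11.625. From demand, P = 3073/16.
Under competition P = MC: 209.5 − 1.5Q = 163 + Q ⇒ Q = 18.6, P = 181.6.
Ratio Q_m/Q_c = 11.625/18.6 = 0.625.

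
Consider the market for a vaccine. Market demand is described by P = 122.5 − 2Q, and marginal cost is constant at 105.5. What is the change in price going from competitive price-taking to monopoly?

Price rises by 8.5

Competitive firms price at marginal cost: P = 105.5, giving Q = 8.5.
The monopolist equates marginal revenue to marginal cost: 122.5 − 4Q = 105.5, so Q = 4.25. From demand, P = 114.
Change in price: 114 − 105.5 = 8.5.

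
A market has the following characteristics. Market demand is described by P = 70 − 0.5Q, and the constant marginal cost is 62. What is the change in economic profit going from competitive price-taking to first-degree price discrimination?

Perfect competition: P = MC = 62, so 70 − 0.5Q = 62 and Q = 16.
Profit = (62 − 62)·16 = 0.
With perfect price discrimination, output is the efficient level Q = 16 (where demand meets MC), but every buyer pays their willingness to pay: CS = 0 and PS = total surplus.
PS equals the full surplus area, 64. Profit = 64 = 64.
Change in economic profit: 64 − 0 = 64.

π rises by 64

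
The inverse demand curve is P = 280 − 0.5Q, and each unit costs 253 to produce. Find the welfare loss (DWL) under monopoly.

Perfect competition: P = MC = 253, so 280 − 0.5Q = 253 and Q = 54.
The monopolist equates marginal revenue to marginal cost: 280 − Q = 253, so Q = 27. From demand, P = 266.5.
DWL is the triangle between Q = 27 and Q = 54: ½·(54 − 27)·(266.5 − 253) = 182.25.

DWL = 182.25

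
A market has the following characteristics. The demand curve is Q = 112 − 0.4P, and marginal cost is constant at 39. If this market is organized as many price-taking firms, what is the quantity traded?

Inverting demand: P = 280 − 2.5Q.
Perfect competition: P = MC = 39, so 280 − 2.5Q = 39 and Q = 96.4.

Q = 96.4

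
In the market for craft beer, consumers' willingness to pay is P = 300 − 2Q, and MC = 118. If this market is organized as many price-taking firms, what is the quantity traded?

Q = 91

Under competition P = MC = 118, so Q = (300 − 118)/2 = 91.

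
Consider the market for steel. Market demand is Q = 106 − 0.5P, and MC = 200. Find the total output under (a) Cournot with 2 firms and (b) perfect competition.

Cournot: Q = 4; Competition: Q = 6

Inverting demand: P = 212 − 2Q.
Cournot with 2 identical firms: the symmetric best-response condition is 212 − 6q = 200. Each firm produces q = 2, total output Q = 4, price P = 204.
Competitive firms price at marginal cost: P = 200, giving Q = 6.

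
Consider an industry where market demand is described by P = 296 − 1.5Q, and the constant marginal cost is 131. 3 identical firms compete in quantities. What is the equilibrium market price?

P = 172.25

With 3 symmetric Cournot firms, each firm's FOC gives 296 − 6q = 131, so q = 27.5, Q = 3·27.5 = 82.5, and P = 172.25.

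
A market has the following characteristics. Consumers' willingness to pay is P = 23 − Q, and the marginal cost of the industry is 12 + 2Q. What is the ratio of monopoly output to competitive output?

The monopolist equates marginal revenue to marginal cost: 23 − 2Q = 12 + 2Q, so Q = 2.75. From demand, P = 20.25.
Competitive equilibrium sets price equal to marginal cost: 23 − Q = 12 + 2Q, so Q = 11/3 and P = 58/3.
Ratio Q_m/Q_c = 2.75/(11/3) = 0.75.

Q_m/Q_c = 0.75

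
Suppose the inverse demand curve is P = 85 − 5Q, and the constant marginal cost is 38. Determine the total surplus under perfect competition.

Competitive firms price at marginal cost: P = 38, giving Q = 9.4.
CS = ½·(85 − 38)·9.4 = 220.9; PS = (38 − 38)·9.4 = 0; TS = 220.9.

TS = 220.9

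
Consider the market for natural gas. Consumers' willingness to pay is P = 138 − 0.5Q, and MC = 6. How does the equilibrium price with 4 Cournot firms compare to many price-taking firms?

With 4 symmetric Cournot firms, each firm's FOC gives 138 − 2.5q = 6, so q = 52.8, Q = 4·52.8 = 211.2, and P = 32.4.
Under competition P = MC = 6, so Q = (138 − 6)/0.5 = 264.

Cournot: P = 32.4; Competition: P = 6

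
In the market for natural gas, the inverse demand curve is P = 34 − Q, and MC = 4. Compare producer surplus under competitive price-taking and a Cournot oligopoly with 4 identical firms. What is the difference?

Perfect competition: P = MC = 4, so 34 − Q = 4 and Q = 30.
PS = (4 − 4)·30 = 0.
In a 4-firm Cournot equilibrium, symmetry and the first-order condition give q = (34 − 4)/(5) = 6. So Q = 24 and P = 10.
PS = (10 − 4)·24 = 144.
Change in producer surplus: 144 − 0 = 144.

PS rises by 144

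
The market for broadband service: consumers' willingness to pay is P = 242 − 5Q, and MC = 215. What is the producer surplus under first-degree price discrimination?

With perfect price discrimination, output is the efficient level Q = 5.4 (where demand meets MC), but every buyer pays their willingness to pay: CS = 0 and PS = total surplus.
PS = ½·(242 − 215)·5.4 = 72.9.

PS = 72.9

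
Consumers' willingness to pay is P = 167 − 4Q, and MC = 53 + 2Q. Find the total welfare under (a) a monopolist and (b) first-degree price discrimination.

Monopoly sets MR = MC: 167 − 8Q = 53 + 2Q ⇒ Q = 11.4, P = 167 − 4·11.4 = 121.4.
CS = ½·(167 − 121.4)·11.4 = 259.92; PS = (121.4·11.4 − 53·11.4 − ½·2·11.4²) = 649.8; TS = 909.72.
Under first-degree price discrimination the firm charges each unit its demand price and produces up to where P = MC, i.e. Q = 19. Consumer surplus is zero; producer surplus equals total surplus.
TS = 1083 (equal to competitive TS).

Monopoly: TS = 909.72; Perfect PD: TS = 1083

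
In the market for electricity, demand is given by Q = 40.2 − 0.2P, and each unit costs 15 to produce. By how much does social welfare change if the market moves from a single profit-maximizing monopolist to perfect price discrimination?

Social welfare rises by 864.9

Inverting demand: P = 201 − 5Q.
The monopolist equates marginal revenue to marginal cost: 201 − 10Q = 15, so Q = 18.6. From demand, P = 108.
CS = ½·(201 − 108)·18.6 = 864.9; PS = (108 − 15)·18.6 = 1729.8; TS = 2594.7.
With perfect price discrimination, output is the efficient level Q = 37.2 (where demand meets MC), but every buyer pays their willingness to pay: CS = 0 and PS = total surplus.
TS = 3459.6 (equal to competitive TS).
Change in social welfare: 3459.6 − 2594.7 = 864.9.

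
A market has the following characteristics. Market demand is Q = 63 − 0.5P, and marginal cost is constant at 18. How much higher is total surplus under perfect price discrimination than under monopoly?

TS rises by 729

Inverting demand: P = 126 − 2Q.
The monopolist equates marginal revenue to marginal cost: 126 − 4Q = 18, so Q = 27. From demand, P = 72.
CS = ½·(126 − 72)·27 = 729; PS = (72 − 18)·27 = 1458; TS = 2187.
A perfectly discriminating monopolist sells every unit with P(Q) ≥ MC(Q), so output equals the competitive quantity Q = 54. Each buyer pays their reservation price, so CS = 0 and the firm captures all surplus.
TS = 2916 (equal to competitive TS).
Change in total surplus: 2916 − 2187 = 729.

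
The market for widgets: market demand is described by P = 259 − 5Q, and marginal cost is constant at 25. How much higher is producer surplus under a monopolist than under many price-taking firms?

Perfect competition: P = MC = 25, so 259 − 5Q = 25 and Q = 46.8.
PS = (25 − 25)·46.8 = 0.
A monopolist chooses Q where MR = MC. MR = 259 − 10Q; setting this equal to 25 gives Q = 23.4 and P = 142.
PS = (142 − 25)·23.4 = 2737.8.
Change in producer surplus: 2737.8 − 0 = 2737.8.

Producer surplus rises by 2737.8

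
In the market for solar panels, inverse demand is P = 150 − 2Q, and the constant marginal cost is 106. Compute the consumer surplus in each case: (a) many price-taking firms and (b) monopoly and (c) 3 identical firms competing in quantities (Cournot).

Perfect competition: P = MC = 106, so 150 − 2Q = 106 and Q = 22.
CS = ½·(150 − 106)·22 = 484.
A monopolist chooses Q where MR = MC. MR = 150 − 4Q; setting this equal to 106 gives Q = 11 and P = 128.
CS = ½·(150 − 128)·11 = 121.
Cournot with 3 identical firms: the symmetric best-response condition is 150 − 8q = 106. Each firm produces q = 5.5, total output Q = 16.5, price P = 117.
CS = ½·(150 − 117)·16.5 = 272.25.

Competition: CS = 484; Monopoly: CS = 121; Cournot: CS = 272.25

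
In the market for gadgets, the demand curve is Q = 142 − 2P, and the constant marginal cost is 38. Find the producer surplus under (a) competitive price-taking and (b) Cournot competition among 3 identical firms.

Inverting demand: P = 71 − 0.5Q.
Under competition P = MC = 38, so Q = (71 − 38)/0.5 = 66.
PS = (38 − 38)·66 = 0.
With 3 symmetric Cournot firms, each firm's FOC gives 71 − 2q = 38, so q = 16.5, Q = 3·16.5 = 49.5, and P = 46.25.
PS = (46.25 − 38)·49.5 = 408.375.

Competition: PS = 0; Cournot: PS = 408.375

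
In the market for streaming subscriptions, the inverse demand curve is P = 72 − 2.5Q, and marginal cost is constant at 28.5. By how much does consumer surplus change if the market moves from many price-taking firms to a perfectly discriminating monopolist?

Perfect competition: P = MC = 28.5, so 72 − 2.5Q = 28.5 and Q = 17.4.
CS = ½·(72 − 28.5)·17.4 = 378.45.
Under first-degree price discrimination the firm charges each unit its demand price and produces up to where P = MC, i.e. Q = 17.4. Consumer surplus is zero; producer surplus equals total surplus.
CS = 0.
Change in consumer surplus: 0 − 378.45 = −378.45.

CS falls by 378.45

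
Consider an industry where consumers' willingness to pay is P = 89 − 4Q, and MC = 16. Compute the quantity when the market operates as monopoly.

Q = 9.125

A monopolist chooses Q where MR = MC. MR = 89 − 8Q; setting this equal to 16 gives Q = 9.125 and P = 52.5.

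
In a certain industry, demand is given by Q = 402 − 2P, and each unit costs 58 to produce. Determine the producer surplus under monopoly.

Inverting demand: P = 201 − 0.5Q.
The monopolist equates marginal revenue to marginal cost: 201 − Q = 58, so Q = 143. From demand, P = 129.5.
PS = (129.5 − 58)·143 = 10224.5.

PS = 10224.5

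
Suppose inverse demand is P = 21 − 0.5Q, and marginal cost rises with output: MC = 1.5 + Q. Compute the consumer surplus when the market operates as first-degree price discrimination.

Under first-degree price discrimination the firm charges each unit its demand price and produces up to where P = MC, i.e. Q = 13. Consumer surplus is zero; producer surplus equals total surplus.
CS = 0.

CS = 0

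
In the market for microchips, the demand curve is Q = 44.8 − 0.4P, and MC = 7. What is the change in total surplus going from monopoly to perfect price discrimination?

Inverting demand: P = 112 − 2.5Q.
The monopolist equates marginal revenue to marginal cost: 112 − 5Q = 7, so Q = 21. From demand, P = 59.5.
CS = ½·(112 − 59.5)·21 = 551.25; PS = (59.5 − 7)·21 = 1102.5; TS = 1653.75.
Under first-degree price discrimination the firm charges each unit its demand price and produces up to where P = MC, i.e. Q = 42. Consumer surplus is zero; producer surplus equals total surplus.
TS = 2205 (equal to competitive TS).
Change in total surplus: 2205 − 1653.75 = 551.25.

Total surplus rises by 551.25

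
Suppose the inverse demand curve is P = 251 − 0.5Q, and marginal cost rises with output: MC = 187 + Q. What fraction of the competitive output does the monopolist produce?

A monopolist chooses Q where MR = MC. MR = 251 − Q; setting this equal to 187 + Q gives Q = 32 and P = 235.
Competitive equilibrium sets price equal to marginal cost: 251 − 0.5Q = 187 + Q, so Q = 128/3 and P = 689/3.
Ratio Q_m/Q_c = 32/(128/3) = 0.75.

Q_m/Q_c = 0.75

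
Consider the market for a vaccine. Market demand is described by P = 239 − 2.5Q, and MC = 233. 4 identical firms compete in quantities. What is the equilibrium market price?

P = 234.2

In a 4-firm Cournot equilibrium, symmetry and the first-order condition give q = (239 − 233)/(12.5) = 0.48. So Q = 1.92 and P = 234.2.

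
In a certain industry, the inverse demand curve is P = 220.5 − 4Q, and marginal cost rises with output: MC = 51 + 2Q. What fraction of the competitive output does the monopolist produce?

A monopolist chooses Q where MR = MC. MR = 220.5 − 8Q; setting this equal to 51 + 2Q gives Q = 16.95 and P = 152.7.
Competitive equilibrium sets price equal to marginal cost: 220.5 − 4Q = 51 + 2Q, so Q = 28.25 and P = 107.5.
Ratio Q_m/Q_c = 16.95/28.25 = 0.6.

Q_m/Q_c = 0.6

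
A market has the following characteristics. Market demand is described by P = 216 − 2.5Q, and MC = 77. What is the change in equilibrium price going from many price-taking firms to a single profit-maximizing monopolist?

Perfect competition: P = MC = 77, so 216 − 2.5Q = 77 and Q = 55.6.
A monopolist chooses Q where MR = MC. MR = 216 − 5Q; setting this equal to 77 gives Q = 27.8 and P = 146.5.
Change in equilibrium price: 146.5 − 77 = 69.5.

P rises by 69.5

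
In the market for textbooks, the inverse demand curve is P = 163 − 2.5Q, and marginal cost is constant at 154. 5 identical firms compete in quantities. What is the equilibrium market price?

P = 155.5

With 5 symmetric Cournot firms, each firm's FOC gives 163 − 15q = 154, so q = 0.6, Q = 5·0.6 = 3, and P = 155.5.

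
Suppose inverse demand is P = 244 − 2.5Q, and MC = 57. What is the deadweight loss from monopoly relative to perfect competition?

DWL = 1748.45

Perfect competition: P = MC = 57, so 244 − 2.5Q = 57 and Q = 74.8.
A monopolist chooses Q where MR = MC. MR = 244 − 5Q; setting this equal to 57 gives Q = 37.4 and P = 150.5.
DWL is the triangle between Q = 37.4 and Q = 74.8: ½·(74.8 − 37.4)·(150.5 − 57) = 1748.45.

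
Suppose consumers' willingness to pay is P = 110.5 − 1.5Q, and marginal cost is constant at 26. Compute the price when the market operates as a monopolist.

A monopolist chooses Q where MR = MC. MR = 110.5 − 3Q; setting this equal to 26 gives Q = 169/6 and P = 68.25.

P = 68.25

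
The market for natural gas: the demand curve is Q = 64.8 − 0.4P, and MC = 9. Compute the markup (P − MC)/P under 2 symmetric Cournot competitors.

Inverting demand: P = 162 − 2.5Q.
In a 2-firm Cournot equilibrium, symmetry and the first-order condition give q = (162 − 9)/(7.5) = 20.4. So Q = 40.8 and P = 60.
Lerner index = (P − MC)/P = (60 − 9)/60 = 0.85.

Lerner index = 0.85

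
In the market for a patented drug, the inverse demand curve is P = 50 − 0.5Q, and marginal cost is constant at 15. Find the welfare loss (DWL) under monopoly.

Competitive firms price at marginal cost: P = 15, giving Q = 70.
The monopolist equates marginal revenue to marginal cost: 50 − Q = 15, so Q = 35. From demand, P = 32.5.
DWL is the triangle between Q = 35 and Q = 70: ½·(70 − 35)·(32.5 − 15) = 306.25.

DWL = 306.25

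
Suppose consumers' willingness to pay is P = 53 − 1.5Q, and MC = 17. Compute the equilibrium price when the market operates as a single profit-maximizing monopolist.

Monopoly sets MR = MC: 53 − 3Q = 17 ⇒ Q = 12, P = 53 − 1.5·12 = 35.

P = 35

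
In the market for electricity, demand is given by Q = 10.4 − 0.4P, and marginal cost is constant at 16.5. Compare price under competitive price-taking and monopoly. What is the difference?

Price rises by 4.75

Inverting demand: P = 26 − 2.5Q.
Perfect competition: P = MC = 16.5, so 26 − 2.5Q = 16.5 and Q = 3.8.
The monopolist equates marginal revenue to marginal cost: 26 − 5Q = 16.5, so Q = 1.9. From demand, P = 21.25.
Change in price: 21.25 − 16.5 = 4.75.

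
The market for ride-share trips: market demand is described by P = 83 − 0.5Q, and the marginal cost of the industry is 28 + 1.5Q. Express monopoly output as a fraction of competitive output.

Q_m/Q_c = 0.8

Monopoly sets MR = MC: 83 − Q = 28 + 1.5Q ⇒ Q = 22, P = 83 − 0.5·22 = 72.
Under competition P = MC: 83 − 0.5Q = 28 + 1.5Q ⇒ Q = 27.5, P = 69.25.
Ratio Q_m/Q_c = 22/27.5 = 0.8.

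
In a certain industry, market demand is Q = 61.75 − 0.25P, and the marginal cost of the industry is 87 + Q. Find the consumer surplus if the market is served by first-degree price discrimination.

Inverting demand: P = 247 − 4Q.
Under first-degree price discrimination the firm charges each unit its demand price and produces up to where P = MC, i.e. Q = 32. Consumer surplus is zero; producer surplus equals total surplus.
CS = 0.

CS = 0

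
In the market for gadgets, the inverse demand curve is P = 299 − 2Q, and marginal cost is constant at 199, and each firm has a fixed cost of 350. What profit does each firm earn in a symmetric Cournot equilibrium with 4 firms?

π_i = −150

Cournot with 4 identical firms: the symmetric best-response condition is 299 − 10q = 199. Each firm produces q = 10, total output Q = 40, price P = 219.
Each firm's profit = (219 − 199)·10 − 350 = −150.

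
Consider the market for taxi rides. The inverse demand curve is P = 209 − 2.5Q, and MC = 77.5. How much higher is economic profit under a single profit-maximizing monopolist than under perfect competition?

Competitive firms price at marginal cost: P = 77.5, giving Q = 52.6.
Profit = (77.5 − 77.5)·52.6 = 0.
The monopolist equates marginal revenue to marginal cost: 209 − 5Q = 77.5, so Q = 26.3. From demand, P = 143.25.
Profit = (143.25 − 77.5)·26.3 = 1729.225.
Change in economic profit: 1729.225 − 0 = 1729.225.

π rises by 1729.225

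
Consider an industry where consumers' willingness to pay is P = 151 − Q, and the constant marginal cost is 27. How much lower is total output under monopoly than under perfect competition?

Q falls by 62

Competitive firms price at marginal cost: P = 27, giving Q = 124.
Monopoly sets MR = MC: 151 − 2Q = 27 ⇒ Q = 62, P = 151 − 62 = 89.
Change in total output: 62 − 124 = −62.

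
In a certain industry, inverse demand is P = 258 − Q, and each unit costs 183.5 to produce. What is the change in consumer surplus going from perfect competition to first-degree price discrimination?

Consumer surplus falls by 2775.125

Competitive firms price at marginal cost: P = 183.5, giving Q = 74.5.
CS = ½·(258 − 183.5)·74.5 = 2775.125.
A perfectly discriminating monopolist sells every unit with P(Q) ≥ MC(Q), so output equals the competitive quantity Q = 74.5. Each buyer pays their reservation price, so CS = 0 and the firm captures all surplus.
CS = 0.
Change in consumer surplus: 0 − 2775.125 = −2775.125.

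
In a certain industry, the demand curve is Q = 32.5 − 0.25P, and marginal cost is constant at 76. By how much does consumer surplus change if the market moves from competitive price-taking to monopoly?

Consumer surplus falls by 273.375

Inverting demand: P = 130 − 4Q.
Under competition P = MC = 76, so Q = (130 − 76)/4 = 13.5.
CS = ½·(130 − 76)·13.5 = 364.5.
The monopolist equates marginal revenue to marginal cost: 130 − 8Q = 76, so Q = 6.75. From demand, P = 103.
CS = ½·(130 − 103)·6.75 = 91.125.
Change in consumer surplus: 91.125 − 364.5 = −273.375.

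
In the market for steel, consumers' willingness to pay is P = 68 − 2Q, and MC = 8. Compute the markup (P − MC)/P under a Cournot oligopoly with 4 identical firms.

Cournot with 4 identical firms: the symmetric best-response condition is 68 − 10q = 8. Each firm produces q = 6, total output Q = 24, price P = 20.
Lerner index = (P − MC)/P = (20 − 8)/20 = 0.6.

Lerner index = 0.6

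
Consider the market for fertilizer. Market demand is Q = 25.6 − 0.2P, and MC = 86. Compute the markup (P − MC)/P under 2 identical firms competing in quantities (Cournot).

Lerner index = 0.14

Inverting demand: P = 128 − 5Q.
In a 2-firm Cournot equilibrium, symmetry and the first-order condition give q = (128 − 86)/(15) = 2.8. So Q = 5.6 and P = 100.
Lerner index = (P − MC)/P = (100 − 86)/100 = 0.14.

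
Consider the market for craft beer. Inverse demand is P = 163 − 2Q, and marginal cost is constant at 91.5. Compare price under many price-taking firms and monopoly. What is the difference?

Perfect competition: P = MC = 91.5, so 163 − 2Q = 91.5 and Q = 35.75.
Monopoly sets MR = MC: 163 − 4Q = 91.5 ⇒ Q = 17.875, P = 163 − 2·17.875 = 127.25.
Change in price: 127.25 − 91.5 = 35.75.

Price rises by 35.75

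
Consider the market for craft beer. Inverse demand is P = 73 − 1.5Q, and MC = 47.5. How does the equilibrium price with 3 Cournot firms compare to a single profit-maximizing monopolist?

Cournot with 3 identical firms: the symmetric best-response condition is 73 − 6q = 47.5. Each firm produces q = 4.25, total output Q = 12.75, price P = 53.875.
The monopolist equates marginal revenue to marginal cost: 73 − 3Q = 47.5, so Q = 8.5. From demand, P = 60.25.

Cournot: P = 53.875; Monopoly: P = 60.25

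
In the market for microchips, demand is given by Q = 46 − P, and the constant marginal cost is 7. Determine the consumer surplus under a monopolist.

Inverting demand: P = 46 − Q.
A monopolist chooses Q where MR = MC. MR = 46 − 2Q; setting this equal to 7 gives Q = 19.5 and P = 26.5.
CS = ½·(46 − 26.5)·19.5 = 190.125.

CS = 190.125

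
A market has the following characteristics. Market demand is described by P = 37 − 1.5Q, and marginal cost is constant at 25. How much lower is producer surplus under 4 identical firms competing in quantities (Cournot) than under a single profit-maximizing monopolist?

A monopolist chooses Q where MR = MC. MR = 37 − 3Q; setting this equal to 25 gives Q = 4 and P = 31.
PS = (31 − 25)·4 = 24.
With 4 symmetric Cournot firms, each firm's FOC gives 37 − 7.5q = 25, so q = 1.6, Q = 4·1.6 = 6.4, and P = 27.4.
PS = (27.4 − 25)·6.4 = 15.36.
Change in producer surplus: 15.36 − 24 = −8.64.

PS falls by 8.64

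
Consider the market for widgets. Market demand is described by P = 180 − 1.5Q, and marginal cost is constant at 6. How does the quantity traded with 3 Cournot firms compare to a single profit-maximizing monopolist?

Cournot: Q = 87; Monopoly: Q = 58

With 3 symmetric Cournot firms, each firm's FOC gives 180 − 6q = 6, so q = 29, Q = 3·29 = 87, and P = 49.5.
The monopolist equates marginal revenue to marginal cost: 180 − 3Q = 6, so Q = 58. From demand, P = 93.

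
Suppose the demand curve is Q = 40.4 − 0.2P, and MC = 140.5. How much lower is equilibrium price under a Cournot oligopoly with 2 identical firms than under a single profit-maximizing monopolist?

Equilibrium price falls by 10.25

Inverting demand: P = 202 − 5Q.
The monopolist equates marginal revenue to marginal cost: 202 − 10Q = 140.5, so Q = 6.15. From demand, P = 171.25.
With 2 symmetric Cournot firms, each firm's FOC gives 202 − 15q = 140.5, so q = 4.1, Q = 2·4.1 = 8.2, and P = 161.
Change in equilibrium price: 161 − 171.25 = −10.25.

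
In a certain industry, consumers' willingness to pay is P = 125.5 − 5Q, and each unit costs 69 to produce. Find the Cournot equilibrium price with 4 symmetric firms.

P = 80.3

With 4 symmetric Cournot firms, each firm's FOC gives 125.5 − 25q = 69, so q = 2.26, Q = 4·2.26 = 9.04, and P = 80.3.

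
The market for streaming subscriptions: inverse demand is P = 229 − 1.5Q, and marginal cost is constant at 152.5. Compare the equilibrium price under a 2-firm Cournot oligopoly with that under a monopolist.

In a 2-firm Cournot equilibrium, symmetry and the first-order condition give q = (229 − 152.5)/(4.5) = 17. So Q = 34 and P = 178.
The monopolist equates marginal revenue to marginal cost: 229 − 3Q = 152.5, so Q = 25.5. From demand, P = 190.75.

Cournot: P = 178; Monopoly: P = 190.75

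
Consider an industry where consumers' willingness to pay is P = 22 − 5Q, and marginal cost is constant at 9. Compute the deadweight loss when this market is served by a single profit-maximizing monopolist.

Perfect competition: P = MC = 9, so 22 − 5Q = 9 and Q = 2.6.
A monopolist chooses Q where MR = MC. MR = 22 − 10Q; setting this equal to 9 gives Q = 1.3 and P = 15.5.
DWL is the triangle between Q = 1.3 and Q = 2.6: ½·(2.6 − 1.3)·(15.5 − 9) = 4.225.

DWL = 4.225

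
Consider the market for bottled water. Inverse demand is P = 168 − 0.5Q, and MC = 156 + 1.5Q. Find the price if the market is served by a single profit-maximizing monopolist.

The monopolist equates marginal revenue to marginal cost: 168 − Q = 156 + 1.5Q, so Q = 4.8. From demand, P = 165.6.

P = 165.6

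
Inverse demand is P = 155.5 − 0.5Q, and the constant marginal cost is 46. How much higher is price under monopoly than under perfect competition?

P rises by 54.75

Competitive firms price at marginal cost: P = 46, giving Q = 219.
Monopoly sets MR = MC: 155.5 − Q = 46 ⇒ Q = 109.5, P = 155.5 − 0.5·109.5 = 100.75.
Change in price: 100.75 − 46 = 54.75.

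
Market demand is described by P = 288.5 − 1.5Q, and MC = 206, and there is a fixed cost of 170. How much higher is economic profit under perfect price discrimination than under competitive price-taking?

Economic profit rises by 2268.75

Perfect competition: P = MC = 206, so 288.5 − 1.5Q = 206 and Q = 55.
Profit = (206 − 206)·55 − 170 = −170.
A perfectly discriminating monopolist sells every unit with P(Q) ≥ MC(Q), so output equals the competitive quantity Q = 55. Each buyer pays their reservation price, so CS = 0 and the firm captures all surplus.
PS equals the full surplus area, 2268.75. Profit = 2268.75 − 170 = 2098.75.
Change in economic profit: 2098.75 − −170 = 2268.75.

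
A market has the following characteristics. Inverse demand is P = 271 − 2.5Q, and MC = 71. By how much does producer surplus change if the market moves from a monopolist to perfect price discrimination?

PS rises by 4000

A monopolist chooses Q where MR = MC. MR = 271 − 5Q; setting this equal to 71 gives Q = 40 and P = 171.
PS = (171 − 71)·40 = 4000.
A perfectly discriminating monopolist sells every unit with P(Q) ≥ MC(Q), so output equals the competitive quantity Q = 80. Each buyer pays their reservation price, so CS = 0 and the firm captures all surplus.
PS = ½·(271 − 71)·80 = 8000.
Change in producer surplus: 8000 − 4000 = 4000.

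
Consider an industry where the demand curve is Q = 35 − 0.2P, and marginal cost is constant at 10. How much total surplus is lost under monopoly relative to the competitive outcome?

Inverting demand: P = 175 − 5Q.
Under competition P = MC = 10, so Q = (175 − 10)/5 = 33.
The monopolist equates marginal revenue to marginal cost: 175 − 10Q = 10, so Q = 16.5. From demand, P = 92.5.
DWL is the triangle between Q = 16.5 and Q = 33: ½·(33 − 16.5)·(92.5 − 10) = 680.625.

DWL = 680.625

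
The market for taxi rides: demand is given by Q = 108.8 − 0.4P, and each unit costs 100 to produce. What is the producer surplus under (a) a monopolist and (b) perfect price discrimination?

Monopoly: PS = 2958.4; Perfect PD: PS = 5916.8

Inverting demand: P = 272 − 2.5Q.
Monopoly sets MR = MC: 272 − 5Q = 100 ⇒ Q = 34.4, P = 272 − 2.5·34.4 = 186.
PS = (186 − 100)·34.4 = 2958.4.
With perfect price discrimination, output is the efficient level Q = 68.8 (where demand meets MC), but every buyer pays their willingness to pay: CS = 0 and PS = total surplus.
PS = ½·(272 − 100)·68.8 = 5916.8.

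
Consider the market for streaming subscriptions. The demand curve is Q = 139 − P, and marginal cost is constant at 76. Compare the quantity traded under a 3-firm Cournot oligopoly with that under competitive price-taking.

Cournot: Q = 47.25; Competition: Q = 63

Inverting demand: P = 139 − Q.
Cournot with 3 identical firms: the symmetric best-response condition is 139 − 4q = 76. Each firm produces q = 15.75, total output Q = 47.25, price P = 91.75.
Competitive firms price at marginal cost: P = 76, giving Q = 63.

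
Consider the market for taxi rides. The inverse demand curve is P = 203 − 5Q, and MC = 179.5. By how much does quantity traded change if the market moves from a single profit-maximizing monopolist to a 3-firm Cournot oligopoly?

Q rises by 1.175

A monopolist chooses Q where MR = MC. MR = 203 − 10Q; setting this equal to 179.5 gives Q = 2.35 and P = 191.25.
Cournot with 3 identical firms: the symmetric best-response condition is 203 − 20q = 179.5. Each firm produces q = 1.175, total output Q = 3.525, price P = 185.375.
Change in quantity traded: 3.525 − 2.35 = 1.175.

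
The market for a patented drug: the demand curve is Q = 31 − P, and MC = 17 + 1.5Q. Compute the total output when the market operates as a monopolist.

Q = 4

Inverting demand: P = 31 − Q.
A monopolist chooses Q where MR = MC. MR = 31 − 2Q; setting this equal to 17 + 1.5Q gives Q = 4 and P = 27.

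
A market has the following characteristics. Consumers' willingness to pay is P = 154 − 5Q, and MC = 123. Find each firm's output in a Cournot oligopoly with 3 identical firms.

q_i = 1.55

Cournot with 3 identical firms: the symmetric best-response condition is 154 − 20q = 123. Each firm produces q = 1.55, total output Q = 4.65, price P = 130.75.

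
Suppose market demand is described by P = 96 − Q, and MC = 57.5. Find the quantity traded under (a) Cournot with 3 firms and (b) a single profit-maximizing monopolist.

In a 3-firm Cournot equilibrium, symmetry and the first-order condition give q = (96 − 57.5)/(4) = 9.625. So Q = 28.875 and P = 67.125.
The monopolist equates marginal revenue to marginal cost: 96 − 2Q = 57.5, so Q = 19.25. From demand, P = 76.75.

Cournot: Q = 28.875; Monopoly: Q = 19.25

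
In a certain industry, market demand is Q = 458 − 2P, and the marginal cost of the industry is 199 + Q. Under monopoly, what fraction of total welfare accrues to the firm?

Inverting demand: P = 229 − 0.5Q.
A monopolist chooses Q where MR = MC. MR = 229 − Q; setting this equal to 199 + Q gives Q = 15 and P = 221.5.
CS = ½·(229 − 221.5)·15 = 56.25.
PS = P·Q − VC(Q) = 221.5·15 − (199·15 + ½·1·15²) = 225.
Share captured = PS/TS = 225/281.25 = 0.8.

PS/TS = 0.8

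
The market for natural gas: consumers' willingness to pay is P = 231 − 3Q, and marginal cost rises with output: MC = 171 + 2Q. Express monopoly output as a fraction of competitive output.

A monopolist chooses Q where MR = MC. MR = 231 − 6Q; setting this equal to 171 + 2Q gives Q = 7.5 and P = 208.5.
Competitive equilibrium sets price equal to marginal cost: 231 − 3Q = 171 + 2Q, so Q = 12 and P = 195.
Ratio Q_m/Q_c = 7.5/12 = 0.625.

Q_m/Q_c = 0.625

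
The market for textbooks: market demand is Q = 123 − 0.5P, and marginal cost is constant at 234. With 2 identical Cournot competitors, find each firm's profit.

π_i = 8

Inverting demand: P = 246 − 2Q.
Cournot with 2 identical firms: the symmetric best-response condition is 246 − 6q = 234. Each firm produces q = 2, total output Q = 4, price P = 238.
Each firm's profit = (238 − 234)·2 = 8.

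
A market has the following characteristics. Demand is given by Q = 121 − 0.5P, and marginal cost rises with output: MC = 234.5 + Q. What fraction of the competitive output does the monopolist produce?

Inverting demand: P = 242 − 2Q.
The monopolist equates marginal revenue to marginal cost: 242 − 4Q = 234.5 + Q, so Q = 1.5. From demand, P = 239.
Under competition P = MC: 242 − 2Q = 234.5 + Q ⇒ Q = 2.5, P = 237.
Ratio Q_m/Q_c = 1.5/2.5 = 0.6.

Q_m/Q_c = 0.6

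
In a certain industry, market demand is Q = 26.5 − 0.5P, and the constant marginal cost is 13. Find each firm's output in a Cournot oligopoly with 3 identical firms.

Inverting demand: P = 53 − 2Q.
In a 3-firm Cournot equilibrium, symmetry and the first-order condition give q = (53 − 13)/(8) = 5. So Q = 15 and P = 23.

q_i = 5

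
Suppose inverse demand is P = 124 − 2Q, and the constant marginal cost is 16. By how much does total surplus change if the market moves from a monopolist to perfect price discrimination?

Total surplus rises by 729

Monopoly sets MR = MC: 124 − 4Q = 16 ⇒ Q = 27, P = 124 − 2·27 = 70.
CS = ½·(124 − 70)·27 = 729; PS = (70 − 16)·27 = 1458; TS = 2187.
A perfectly discriminating monopolist sells every unit with P(Q) ≥ MC(Q), so output equals the competitive quantity Q = 54. Each buyer pays their reservation price, so CS = 0 and the firm captures all surplus.
TS = 2916 (equal to competitive TS).
Change in total surplus: 2916 − 2187 = 729.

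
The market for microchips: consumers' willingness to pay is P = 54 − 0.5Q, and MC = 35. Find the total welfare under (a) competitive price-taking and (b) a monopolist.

Competition: TS = 361; Monopoly: TS = 270.75

Perfect competition: P = MC = 35, so 54 − 0.5Q = 35 and Q = 38.
CS = ½·(54 − 35)·38 = 361; PS = (35 − 35)·38 = 0; TS = 361.
A monopolist chooses Q where MR = MC. MR = 54 − Q; setting this equal to 35 gives Q = 19 and P = 44.5.
CS = ½·(54 − 44.5)·19 = 90.25; PS = (44.5 − 35)·19 = 180.5; TS = 270.75.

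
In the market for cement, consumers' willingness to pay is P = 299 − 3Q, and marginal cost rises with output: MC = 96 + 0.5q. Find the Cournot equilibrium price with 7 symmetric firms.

P = 125

With 7 symmetric Cournot firms, each firm's FOC gives 299 − 24q = 96 + 0.5q, so q = 58/7, Q = 7·58/7 = 58, and P = 125.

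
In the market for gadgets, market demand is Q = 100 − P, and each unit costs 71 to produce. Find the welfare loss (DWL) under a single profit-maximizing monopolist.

Inverting demand: P = 100 − Q.
Under competition P = MC = 71, so Q = (100 − 71)/1 = 29.
The monopolist equates marginal revenue to marginal cost: 100 − 2Q = 71, so Q = 14.5. From demand, P = 85.5.
DWL is the triangle between Q = 14.5 and Q = 29: ½·(29 − 14.5)·(85.5 − 71) = 105.125.

DWL = 105.125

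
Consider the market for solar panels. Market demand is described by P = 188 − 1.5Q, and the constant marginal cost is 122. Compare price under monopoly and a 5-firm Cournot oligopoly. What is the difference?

P falls by 22

Monopoly sets MR = MC: 188 − 3Q = 122 ⇒ Q = 22, P = 188 − 1.5·22 = 155.
With 5 symmetric Cournot firms, each firm's FOC gives 188 − 9q = 122, so q = 22/3, Q = 5·22/3 = 110/3, and P = 133.
Change in price: 133 − 155 = −22.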